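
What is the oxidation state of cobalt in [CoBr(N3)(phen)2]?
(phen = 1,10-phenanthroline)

+2

No counter-ion: the bracketed complex is neutral.
Ligand charges: 1×Br = -1; 2×phen neutral; 1×N3 = -1; sum -2.
Co + (-2) = 0 ⇒ Co is +2.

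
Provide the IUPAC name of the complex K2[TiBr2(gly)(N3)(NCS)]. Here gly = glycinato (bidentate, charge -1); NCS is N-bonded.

The 2 potassium counter-ions carry a total charge of +2, so each complex ion is 2−.
Ligand charges: 1×glycinato (-1 each), 2×bromo (-1 each), 1×azido (-1 each), 1×isothiocyanato (-1 each); total -5. So Ti + (-5) = 2−, giving Ti = +3.
The complex ion is anionic, so titanium takes the -ate form titanate(III).

potassium azidodibromo(glycinato)isothiocyanatotitanate(III)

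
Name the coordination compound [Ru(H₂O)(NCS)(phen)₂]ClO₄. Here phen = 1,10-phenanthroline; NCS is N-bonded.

aquaisothiocyanatobis(1,10-phenanthroline)ruthenium(II) perchlorate

The 1 perchlorate counter-ion carries a total charge of -1, so each complex ion is 1+.
Ligand charges: 2×1,10-phenanthroline (neutral), 1×aqua (neutral), 1×isothiocyanato (-1 each); total -1. So Ru + (-1) = 1+, giving Ru = +2.
Ligands are named alphabetically: aqua before isothiocyanato before phenanthroline.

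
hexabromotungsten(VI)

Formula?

[WBr6]

Ligands: 6 bromo (Br, -1). Ligand charge sum = -6.
With W in oxidation state +6, the complex ion is [W...].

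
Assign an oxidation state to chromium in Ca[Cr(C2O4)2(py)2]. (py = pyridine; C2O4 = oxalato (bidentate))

1 calcium outside the brackets (+2 each) → the complex ion is 2−.
Ligand charges: 2×py neutral; 2×C2O4 = -4; sum -4.
Cr + (-4) = 2− ⇒ Cr is +2.

+2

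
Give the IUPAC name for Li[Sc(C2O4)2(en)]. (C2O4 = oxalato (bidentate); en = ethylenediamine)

The 1 lithium counter-ion carries a total charge of +1, so each complex ion is 1−.
Ligand charges: 2×oxalato (-2 each), 1×ethylenediamine (neutral); total -4. So Sc + (-4) = 1−, giving Sc = +3.
Ligands are named alphabetically: ethylenediamine before oxalato.
The complex ion is anionic, so scandium takes the -ate form scandate(III).

lithium (ethylenediamine)dioxalatoscandate(III)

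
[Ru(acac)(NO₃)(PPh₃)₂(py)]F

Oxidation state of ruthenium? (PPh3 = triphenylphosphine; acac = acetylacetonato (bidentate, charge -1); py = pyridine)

+3

1 fluoride outside the brackets (-1 each) → the complex ion is 1+.
Ligand charges: 2×PPh3 neutral; 1×acac = -1; 1×py neutral; 1×NO3 = -1; sum -2.
Ru + (-2) = 1+ ⇒ Ru is +3.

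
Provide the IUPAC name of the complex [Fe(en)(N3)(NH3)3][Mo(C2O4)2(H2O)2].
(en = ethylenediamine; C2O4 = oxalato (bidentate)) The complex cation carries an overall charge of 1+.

triammineazido(ethylenediamine)iron(II) diaquadioxalatomolybdate(III)

The complex cation is given as 1+; its ligand charges sum to -1, so Fe = +2.
A 1:1 salt means the anion carries the equal and opposite charge, 1−.
Anion: ligand charges sum to -4; for the ion to be 1−, Mo = +3.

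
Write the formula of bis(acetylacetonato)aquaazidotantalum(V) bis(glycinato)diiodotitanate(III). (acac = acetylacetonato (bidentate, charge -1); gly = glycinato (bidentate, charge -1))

[Ta(acac)2(H2O)(N3)][Ti(gly)2I2]2

Cation [Ta…]: ligand charges -3, Ta(V) ⇒ ion charge 2+.
Anion [Ti…]: ligand charges -4, Ti(III) ⇒ ion charge 1−.
One 2+ cation requires 2 of the 1− anion.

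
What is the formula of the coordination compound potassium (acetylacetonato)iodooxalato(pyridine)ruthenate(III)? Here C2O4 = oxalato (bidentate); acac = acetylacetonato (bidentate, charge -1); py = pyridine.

Ligands: 1 oxalato (C2O4, -2), 1 iodo (I, -1), 1 acetylacetonato (acac, -1), 1 pyridine (py, neutral). Ligand charge sum = -4.
Charge balance with potassium (+1) requires 1 complex ion per 1 potassium.

K[Ru(acac)(C2O4)I(py)]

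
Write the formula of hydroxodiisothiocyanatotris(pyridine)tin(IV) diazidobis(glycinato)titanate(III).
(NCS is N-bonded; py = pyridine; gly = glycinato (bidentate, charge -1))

[Sn(NCS)2(OH)(py)3][Ti(gly)2(N3)2]

Cation [Sn…]: ligand charges -3, Sn(IV) ⇒ ion charge 1+.
Anion [Ti…]: ligand charges -4, Ti(III) ⇒ ion charge 1−.
One 1+ cation balances one 1− anion.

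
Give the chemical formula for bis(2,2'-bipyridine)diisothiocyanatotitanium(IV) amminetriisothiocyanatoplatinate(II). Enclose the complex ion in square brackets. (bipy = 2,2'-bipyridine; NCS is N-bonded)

[Ti(bipy)2(NCS)2][Pt(NCS)3(NH3)]2

Cation [Ti…]: ligand charges -2, Ti(IV) ⇒ ion charge 2+.
Anion [Pt…]: ligand charges -3, Pt(II) ⇒ ion charge 1−.
One 2+ cation requires 2 of the 1− anion.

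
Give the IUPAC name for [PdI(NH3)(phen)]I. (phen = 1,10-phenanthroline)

The 1 iodide counter-ion carries a total charge of -1, so each complex ion is 1+.
Ligand charges: 1×ammine (neutral), 1×1,10-phenanthroline (neutral), 1×iodo (-1 each); total -1. So Pd + (-1) = 1+, giving Pd = +2.
Ligands are named alphabetically: ammine before iodo before phenanthroline.

ammineiodo(1,10-phenanthroline)palladium(II) iodide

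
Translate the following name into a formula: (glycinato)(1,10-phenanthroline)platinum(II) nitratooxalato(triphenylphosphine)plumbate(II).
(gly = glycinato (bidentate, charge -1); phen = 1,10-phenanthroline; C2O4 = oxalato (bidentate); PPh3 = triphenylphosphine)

[Pt(gly)(phen)][Pb(C2O4)(NO3)(PPh3)]

Cation [Pt…]: ligand charges -1, Pt(II) ⇒ ion charge 1+.
Anion [Pb…]: ligand charges -3, Pb(II) ⇒ ion charge 1−.
One 1+ cation balances one 1− anion.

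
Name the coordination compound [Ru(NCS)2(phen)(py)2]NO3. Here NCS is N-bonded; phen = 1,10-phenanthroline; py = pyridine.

diisothiocyanato(1,10-phenanthroline)bis(pyridine)ruthenium(III) nitrate

The 1 nitrate counter-ion carries a total charge of -1, so each complex ion is 1+.
Ligand charges: 2×isothiocyanato (-1 each), 1×1,10-phenanthroline (neutral), 2×pyridine (neutral); total -2. So Ru + (-2) = 1+, giving Ru = +3.
Ligands are named alphabetically: isothiocyanato before phenanthroline before pyridine.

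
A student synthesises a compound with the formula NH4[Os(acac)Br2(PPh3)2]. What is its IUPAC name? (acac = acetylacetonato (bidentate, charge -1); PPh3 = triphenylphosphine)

ammonium (acetylacetonato)dibromobis(triphenylphosphine)osmate(II)

The 1 ammonium counter-ion carries a total charge of +1, so each complex ion is 1−.
Ligand charges: 1×acetylacetonato (-1 each), 2×bromo (-1 each), 2×triphenylphosphine (neutral); total -3. So Os + (-3) = 1−, giving Os = +2.
The complex ion is anionic, so osmium takes the -ate form osmate(II).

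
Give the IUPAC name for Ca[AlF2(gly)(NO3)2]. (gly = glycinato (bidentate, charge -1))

The 1 calcium counter-ion carries a total charge of +2, so each complex ion is 2−.
Ligand charges: 1×glycinato (-1 each), 2×fluoro (-1 each), 2×nitrato (-1 each); total -5. So Al + (-5) = 2−, giving Al = +3.
The complex ion is anionic, so aluminium takes the -ate form aluminate(III).

calcium difluoro(glycinato)dinitratoaluminate(III)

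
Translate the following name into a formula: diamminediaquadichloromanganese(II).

Ligands: 2 aqua (H2O, neutral), 2 chloro (Cl, -1), 2 ammine (NH3, neutral). Ligand charge sum = -2.
With Mn in oxidation state +2, the complex ion is [Mn...].

[MnCl2(H2O)2(NH3)2]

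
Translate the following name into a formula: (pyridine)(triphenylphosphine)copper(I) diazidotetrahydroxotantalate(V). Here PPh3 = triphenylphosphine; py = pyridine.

[Cu(PPh3)(py)][Ta(N3)2(OH)4]

Cation [Cu…]: ligand charges 0, Cu(I) ⇒ ion charge 1+.
Anion [Ta…]: ligand charges -6, Ta(V) ⇒ ion charge 1−.
One 1+ cation balances one 1− anion.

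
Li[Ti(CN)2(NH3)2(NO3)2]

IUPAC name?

The 1 lithium counter-ion carries a total charge of +1, so each complex ion is 1−.
Ligand charges: 2×cyano (-1 each), 2×nitrato (-1 each), 2×ammine (neutral); total -4. So Ti + (-4) = 1−, giving Ti = +3.
Ligands are named alphabetically: ammine before cyano before nitrato.
The complex ion is anionic, so titanium takes the -ate form titanate(III).

lithium diamminedicyanodinitratotitanate(III)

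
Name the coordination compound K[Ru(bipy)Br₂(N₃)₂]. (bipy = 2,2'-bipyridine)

The 1 potassium counter-ion carries a total charge of +1, so each complex ion is 1−.
Ligand charges: 2×bromo (-1 each), 2×azido (-1 each), 1×2,2'-bipyridine (neutral); total -4. So Ru + (-4) = 1−, giving Ru = +3.
Ligands are named alphabetically: azido before bipyridine before bromo.
The complex ion is anionic, so ruthenium takes the -ate form ruthenate(III).

potassium diazido(2,2'-bipyridine)dibromoruthenate(III)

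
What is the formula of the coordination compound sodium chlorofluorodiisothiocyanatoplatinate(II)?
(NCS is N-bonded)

Na2[PtClF(NCS)2]

Ligands: 1 chloro (Cl, -1), 2 isothiocyanato (NCS, -1), 1 fluoro (F, -1). Ligand charge sum = -4.
Charge balance with sodium (+1) requires 1 complex ion per 2 sodium.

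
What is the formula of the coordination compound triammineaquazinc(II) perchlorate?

Ligands: 3 ammine (NH3, neutral), 1 aqua (H2O, neutral). Ligand charge sum = 0.
With Zn in oxidation state +2, the complex ion is [Zn...]^2+.
Charge balance with perchlorate (-1) requires 1 complex ion per 2 perchlorate.

[Zn(H2O)(NH3)3](ClO4)2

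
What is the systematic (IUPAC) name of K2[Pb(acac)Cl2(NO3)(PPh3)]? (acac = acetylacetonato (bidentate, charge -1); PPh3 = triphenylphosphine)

potassium (acetylacetonato)dichloronitrato(triphenylphosphine)plumbate(II)

The 2 potassium counter-ions carry a total charge of +2, so each complex ion is 2−.
Ligand charges: 1×acetylacetonato (-1 each), 1×triphenylphosphine (neutral), 1×nitrato (-1 each), 2×chloro (-1 each); total -4. So Pb + (-4) = 2−, giving Pb = +2.
Ligands are named alphabetically: acetylacetonato before chloro before nitrato before triphenylphosphine.
The complex ion is anionic, so lead takes the -ate form plumbate(II).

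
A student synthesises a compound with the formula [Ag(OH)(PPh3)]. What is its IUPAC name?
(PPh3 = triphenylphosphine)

hydroxo(triphenylphosphine)silver(I)

There is no counter-ion, so the complex is neutral overall.
Ligand charges: 1×hydroxo (-1 each), 1×triphenylphosphine (neutral); total -1. So Ag + (-1) = 0, giving Ag = +1.
Ligands are named alphabetically: hydroxo before triphenylphosphine.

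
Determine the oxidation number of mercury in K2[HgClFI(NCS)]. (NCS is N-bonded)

+2

2 potassium outside the brackets (+1 each) → the complex ion is 2−.
Ligand charges: 1×F = -1; 1×Cl = -1; 1×NCS = -1; 1×I = -1; sum -4.
Hg + (-4) = 2− ⇒ Hg is +2.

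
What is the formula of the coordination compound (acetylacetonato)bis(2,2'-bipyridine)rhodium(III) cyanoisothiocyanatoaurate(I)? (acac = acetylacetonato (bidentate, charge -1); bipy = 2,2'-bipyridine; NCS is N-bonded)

[Rh(acac)(bipy)2][Au(CN)(NCS)]2

Cation [Rh…]: ligand charges -1, Rh(III) ⇒ ion charge 2+.
Anion [Au…]: ligand charges -2, Au(I) ⇒ ion charge 1−.
One 2+ cation requires 2 of the 1− anion.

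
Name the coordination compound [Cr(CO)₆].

There is no counter-ion, so the complex is neutral overall.
Ligand charges: 6×carbonyl (neutral); total 0. So Cr + (0) = 0, giving Cr = 0.

hexacarbonylchromium(0)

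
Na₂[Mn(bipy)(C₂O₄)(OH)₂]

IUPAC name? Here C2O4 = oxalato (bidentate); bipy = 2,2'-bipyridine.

The 2 sodium counter-ions carry a total charge of +2, so each complex ion is 2−.
Ligand charges: 1×oxalato (-2 each), 2×hydroxo (-1 each), 1×2,2'-bipyridine (neutral); total -4. So Mn + (-4) = 2−, giving Mn = +2.
Ligands are named alphabetically: bipyridine before hydroxo before oxalato.
The complex ion is anionic, so manganese takes the -ate form manganate(II).

sodium (2,2'-bipyridine)dihydroxooxalatomanganate(II)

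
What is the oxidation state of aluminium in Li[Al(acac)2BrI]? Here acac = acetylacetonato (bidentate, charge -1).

+3

1 lithium outside the brackets (+1 each) → the complex ion is 1−.
Ligand charges: 1×I = -1; 2×acac = -2; 1×Br = -1; sum -4.
Al + (-4) = 1− ⇒ Al is +3.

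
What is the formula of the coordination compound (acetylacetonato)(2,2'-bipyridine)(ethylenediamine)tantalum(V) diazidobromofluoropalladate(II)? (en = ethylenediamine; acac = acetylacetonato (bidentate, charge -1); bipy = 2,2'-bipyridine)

[Ta(acac)(bipy)(en)][PdBrF(N3)2]2

Cation [Ta…]: ligand charges -1, Ta(V) ⇒ ion charge 4+.
Anion [Pd…]: ligand charges -4, Pd(II) ⇒ ion charge 2−.
One 4+ cation requires 2 of the 2− anion.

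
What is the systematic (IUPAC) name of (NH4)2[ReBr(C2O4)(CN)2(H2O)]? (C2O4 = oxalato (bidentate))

The 2 ammonium counter-ions carry a total charge of +2, so each complex ion is 2−.
Ligand charges: 1×aqua (neutral), 1×oxalato (-2 each), 1×bromo (-1 each), 2×cyano (-1 each); total -5. So Re + (-5) = 2−, giving Re = +3.
Ligands are named alphabetically: aqua before bromo before cyano before oxalato.
The complex ion is anionic, so rhenium takes the -ate form rhenate(III).

ammonium aquabromodicyanooxalatorhenate(III)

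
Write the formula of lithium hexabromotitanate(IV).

Li2[TiBr6]

Ligands: 6 bromo (Br, -1). Ligand charge sum = -6.
Charge balance with lithium (+1) requires 1 complex ion per 2 lithium.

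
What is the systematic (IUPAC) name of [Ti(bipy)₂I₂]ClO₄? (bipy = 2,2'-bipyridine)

The 1 perchlorate counter-ion carries a total charge of -1, so each complex ion is 1+.
Ligand charges: 2×2,2'-bipyridine (neutral), 2×iodo (-1 each); total -2. So Ti + (-2) = 1+, giving Ti = +3.
Ligands are named alphabetically: bipyridine before iodo.

bis(2,2'-bipyridine)diiodotitanium(III) perchlorate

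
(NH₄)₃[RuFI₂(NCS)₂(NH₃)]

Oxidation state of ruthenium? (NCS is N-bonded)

3 ammonium outside the brackets (+1 each) → the complex ion is 3−.
Ligand charges: 2×NCS = -2; 1×F = -1; 1×NH3 neutral; 2×I = -2; sum -5.
Ru + (-5) = 3− ⇒ Ru is +2.

+2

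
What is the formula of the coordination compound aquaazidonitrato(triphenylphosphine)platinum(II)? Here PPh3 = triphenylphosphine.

[Pt(H2O)(N3)(NO3)(PPh3)]

Ligands: 1 aqua (H2O, neutral), 1 triphenylphosphine (PPh3, neutral), 1 nitrato (NO3, -1), 1 azido (N3, -1). Ligand charge sum = -2.
With Pt in oxidation state +2, the complex ion is [Pt...].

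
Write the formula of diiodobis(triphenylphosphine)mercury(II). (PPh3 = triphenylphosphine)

Ligands: 2 iodo (I, -1), 2 triphenylphosphine (PPh3, neutral). Ligand charge sum = -2.
With Hg in oxidation state +2, the complex ion is [Hg...].

[HgI2(PPh3)2]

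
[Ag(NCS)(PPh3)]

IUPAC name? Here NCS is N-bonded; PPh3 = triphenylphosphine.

isothiocyanato(triphenylphosphine)silver(I)

There is no counter-ion, so the complex is neutral overall.
Ligand charges: 1×isothiocyanato (-1 each), 1×triphenylphosphine (neutral); total -1. So Ag + (-1) = 0, giving Ag = +1.
Ligands are named alphabetically: isothiocyanato before triphenylphosphine.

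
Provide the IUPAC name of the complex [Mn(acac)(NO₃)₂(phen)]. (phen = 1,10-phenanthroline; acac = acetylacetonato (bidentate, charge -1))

(acetylacetonato)dinitrato(1,10-phenanthroline)manganese(III)

There is no counter-ion, so the complex is neutral overall.
Ligand charges: 1×1,10-phenanthroline (neutral), 2×nitrato (-1 each), 1×acetylacetonato (-1 each); total -3. So Mn + (-3) = 0, giving Mn = +3.
Ligands are named alphabetically: acetylacetonato before nitrato before phenanthroline.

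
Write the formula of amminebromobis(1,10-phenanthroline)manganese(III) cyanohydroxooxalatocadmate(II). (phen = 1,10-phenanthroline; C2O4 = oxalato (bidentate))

[MnBr(NH3)(phen)2][Cd(C2O4)(CN)(OH)]

Cation [Mn…]: ligand charges -1, Mn(III) ⇒ ion charge 2+.
Anion [Cd…]: ligand charges -4, Cd(II) ⇒ ion charge 2−.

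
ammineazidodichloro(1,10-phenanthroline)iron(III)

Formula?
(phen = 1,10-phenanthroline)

[FeCl2(N3)(NH3)(phen)]

Ligands: 2 chloro (Cl, -1), 1 1,10-phenanthroline (phen, neutral), 1 azido (N3, -1), 1 ammine (NH3, neutral). Ligand charge sum = -3.
With Fe in oxidation state +3, the complex ion is [Fe...].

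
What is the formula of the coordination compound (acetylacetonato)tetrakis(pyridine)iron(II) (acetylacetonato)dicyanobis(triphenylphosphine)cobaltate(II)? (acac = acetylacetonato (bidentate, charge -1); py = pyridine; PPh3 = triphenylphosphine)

Cation [Fe…]: ligand charges -1, Fe(II) ⇒ ion charge 1+.
Anion [Co…]: ligand charges -3, Co(II) ⇒ ion charge 1−.

[Fe(acac)(py)4][Co(acac)(CN)2(PPh3)2]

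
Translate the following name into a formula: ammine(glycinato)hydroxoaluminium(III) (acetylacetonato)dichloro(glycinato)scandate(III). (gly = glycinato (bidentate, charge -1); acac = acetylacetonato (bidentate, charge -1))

[Al(gly)(NH3)(OH)][Sc(acac)Cl2(gly)]

Cation [Al…]: ligand charges -2, Al(III) ⇒ ion charge 1+.
Anion [Sc…]: ligand charges -4, Sc(III) ⇒ ion charge 1−.
One 1+ cation balances one 1− anion.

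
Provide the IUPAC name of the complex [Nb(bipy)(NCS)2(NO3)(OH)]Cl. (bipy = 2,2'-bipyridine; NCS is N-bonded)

(2,2'-bipyridine)hydroxodiisothiocyanatonitratoniobium(V) chloride

The 1 chloride counter-ion carries a total charge of -1, so each complex ion is 1+.
Ligand charges: 1×2,2'-bipyridine (neutral), 1×nitrato (-1 each), 1×hydroxo (-1 each), 2×isothiocyanato (-1 each); total -4. So Nb + (-4) = 1+, giving Nb = +5.
Ligands are named alphabetically: bipyridine before hydroxo before isothiocyanato before nitrato.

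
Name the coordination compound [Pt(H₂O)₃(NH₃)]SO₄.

The 1 sulfate counter-ion carries a total charge of -2, so each complex ion is 2+.
Ligand charges: 3×aqua (neutral), 1×ammine (neutral); total 0. So Pt + (0) = 2+, giving Pt = +2.
Ligands are named alphabetically: ammine before aqua.

amminetriaquaplatinum(II) sulfate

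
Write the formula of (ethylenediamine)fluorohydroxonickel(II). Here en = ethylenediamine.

[Ni(en)F(OH)]

Ligands: 1 hydroxo (OH, -1), 1 fluoro (F, -1), 1 ethylenediamine (en, neutral). Ligand charge sum = -2.
With Ni in oxidation state +2, the complex ion is [Ni...].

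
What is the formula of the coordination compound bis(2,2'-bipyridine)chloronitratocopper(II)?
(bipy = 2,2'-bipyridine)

Ligands: 1 nitrato (NO3, -1), 1 chloro (Cl, -1), 2 2,2'-bipyridine (bipy, neutral). Ligand charge sum = -2.
With Cu in oxidation state +2, the complex ion is [Cu...].

[Cu(bipy)2Cl(NO3)]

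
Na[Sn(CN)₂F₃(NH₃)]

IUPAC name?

The 1 sodium counter-ion carries a total charge of +1, so each complex ion is 1−.
Ligand charges: 1×ammine (neutral), 2×cyano (-1 each), 3×fluoro (-1 each); total -5. So Sn + (-5) = 1−, giving Sn = +4.
The complex ion is anionic, so tin takes the -ate form stannate(IV).

sodium amminedicyanotrifluorostannate(IV)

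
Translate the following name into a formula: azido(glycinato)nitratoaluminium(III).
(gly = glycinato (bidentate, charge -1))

Ligands: 1 glycinato (gly, -1), 1 azido (N3, -1), 1 nitrato (NO3, -1). Ligand charge sum = -3.
With Al in oxidation state +3, the complex ion is [Al...].

[Al(gly)(N3)(NO3)]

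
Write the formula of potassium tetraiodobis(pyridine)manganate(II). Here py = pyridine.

Ligands: 4 iodo (I, -1), 2 pyridine (py, neutral). Ligand charge sum = -4.
With Mn in oxidation state +2, the complex ion is [Mn...]^2−.
Charge balance with potassium (+1) requires 1 complex ion per 2 potassium.

K2[MnI4(py)2]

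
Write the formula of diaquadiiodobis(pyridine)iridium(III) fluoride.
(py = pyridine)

Ligands: 2 aqua (H2O, neutral), 2 iodo (I, -1), 2 pyridine (py, neutral). Ligand charge sum = -2.
Charge balance with fluoride (-1) requires 1 complex ion per 1 fluoride.

[Ir(H2O)2I2(py)2]F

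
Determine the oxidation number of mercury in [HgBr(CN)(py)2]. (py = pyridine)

+2

No counter-ion: the bracketed complex is neutral.
Ligand charges: 1×Br = -1; 1×CN = -1; 2×py neutral; sum -2.
Hg + (-2) = 0 ⇒ Hg is +2.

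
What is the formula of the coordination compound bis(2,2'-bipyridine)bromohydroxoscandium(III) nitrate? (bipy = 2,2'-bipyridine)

[Sc(bipy)2Br(OH)]NO3

Ligands: 1 hydroxo (OH, -1), 2 2,2'-bipyridine (bipy, neutral), 1 bromo (Br, -1). Ligand charge sum = -2.
Charge balance with nitrate (-1) requires 1 complex ion per 1 nitrate.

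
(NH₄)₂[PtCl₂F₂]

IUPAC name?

ammonium dichlorodifluoroplatinate(II)

The 2 ammonium counter-ions carry a total charge of +2, so each complex ion is 2−.
Ligand charges: 2×fluoro (-1 each), 2×chloro (-1 each); total -4. So Pt + (-4) = 2−, giving Pt = +2.
Ligands are named alphabetically: chloro before fluoro.
The complex ion is anionic, so platinum takes the -ate form platinate(II).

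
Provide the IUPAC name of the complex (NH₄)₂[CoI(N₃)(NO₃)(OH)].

The 2 ammonium counter-ions carry a total charge of +2, so each complex ion is 2−.
Ligand charges: 1×iodo (-1 each), 1×azido (-1 each), 1×hydroxo (-1 each), 1×nitrato (-1 each); total -4. So Co + (-4) = 2−, giving Co = +2.
The complex ion is anionic, so cobalt takes the -ate form cobaltate(II).

ammonium azidohydroxoiodonitratocobaltate(II)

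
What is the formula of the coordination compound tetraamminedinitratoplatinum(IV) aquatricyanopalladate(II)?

[Pt(NH3)4(NO3)2][Pd(CN)3(H2O)]2

Cation [Pt…]: ligand charges -2, Pt(IV) ⇒ ion charge 2+.
Anion [Pd…]: ligand charges -3, Pd(II) ⇒ ion charge 1−.
One 2+ cation requires 2 of the 1− anion.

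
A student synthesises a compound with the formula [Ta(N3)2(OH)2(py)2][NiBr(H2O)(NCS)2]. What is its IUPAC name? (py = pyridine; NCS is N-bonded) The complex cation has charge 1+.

diazidodihydroxobis(pyridine)tantalum(V) aquabromodiisothiocyanatonickelate(II)

Both ions are complex: the cation is named first with the plain metal name, the anion second with the -ate form; each ion's ligands are alphabetised independently.
The complex cation is given as 1+; its ligand charges sum to -4, so Ta = +5.
A 1:1 salt means the anion carries the equal and opposite charge, 1−.
Anion: ligand charges sum to -3; for the ion to be 1−, Ni = +2.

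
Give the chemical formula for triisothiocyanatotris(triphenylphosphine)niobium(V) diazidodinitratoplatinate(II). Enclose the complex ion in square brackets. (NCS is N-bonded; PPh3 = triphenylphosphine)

Cation [Nb…]: ligand charges -3, Nb(V) ⇒ ion charge 2+.
Anion [Pt…]: ligand charges -4, Pt(II) ⇒ ion charge 2−.
One 2+ cation balances one 2− anion.

[Nb(NCS)3(PPh3)3][Pt(N3)2(NO3)2]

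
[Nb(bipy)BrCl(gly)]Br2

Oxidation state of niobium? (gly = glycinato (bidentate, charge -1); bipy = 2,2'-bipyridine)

2 bromide outside the brackets (-1 each) → the complex ion is 2+.
Ligand charges: 1×Cl = -1; 1×Br = -1; 1×gly = -1; 1×bipy neutral; sum -3.
Nb + (-3) = 2+ ⇒ Nb is +5.

+5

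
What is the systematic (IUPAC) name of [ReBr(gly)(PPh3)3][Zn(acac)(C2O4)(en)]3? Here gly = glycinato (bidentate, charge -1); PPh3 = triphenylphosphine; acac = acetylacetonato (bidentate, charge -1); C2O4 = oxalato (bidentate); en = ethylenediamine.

bromo(glycinato)tris(triphenylphosphine)rhenium(V) (acetylacetonato)(ethylenediamine)oxalatozincate(II)

Both ions are complex: the cation is named first with the plain metal name, the anion second with the -ate form; each ion's ligands are alphabetised independently.
Zinc is always +2 in its complexes; the anion's ligand charges sum to -3, so the complex anion is 1−.
With 3 anions per cation, the cation must be 3×1 = 3+.
Cation: ligand charges sum to -2; for the ion to be 3+, Re = +5.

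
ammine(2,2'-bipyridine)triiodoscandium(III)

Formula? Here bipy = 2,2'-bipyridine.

Ligands: 1 2,2'-bipyridine (bipy, neutral), 3 iodo (I, -1), 1 ammine (NH3, neutral). Ligand charge sum = -3.
With Sc in oxidation state +3, the complex ion is [Sc...].

[Sc(bipy)I3(NH3)]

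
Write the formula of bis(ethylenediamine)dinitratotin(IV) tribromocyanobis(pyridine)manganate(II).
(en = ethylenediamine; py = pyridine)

[Sn(en)2(NO3)2][MnBr3(CN)(py)2]

Cation [Sn…]: ligand charges -2, Sn(IV) ⇒ ion charge 2+.
Anion [Mn…]: ligand charges -4, Mn(II) ⇒ ion charge 2−.
One 2+ cation balances one 2− anion.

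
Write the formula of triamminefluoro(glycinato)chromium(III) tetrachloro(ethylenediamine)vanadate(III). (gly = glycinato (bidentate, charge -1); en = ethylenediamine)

Cation [Cr…]: ligand charges -2, Cr(III) ⇒ ion charge 1+.
Anion [V…]: ligand charges -4, V(III) ⇒ ion charge 1−.
One 1+ cation balances one 1− anion.

[CrF(gly)(NH3)3][VCl4(en)]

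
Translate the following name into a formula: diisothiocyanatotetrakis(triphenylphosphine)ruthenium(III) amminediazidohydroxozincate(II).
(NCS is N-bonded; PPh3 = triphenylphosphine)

Cation [Ru…]: ligand charges -2, Ru(III) ⇒ ion charge 1+.
Anion [Zn…]: ligand charges -3, Zn(II) ⇒ ion charge 1−.

[Ru(NCS)2(PPh3)4][Zn(N3)2(NH3)(OH)]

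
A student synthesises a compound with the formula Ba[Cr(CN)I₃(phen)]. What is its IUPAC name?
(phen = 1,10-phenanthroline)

barium cyanotriiodo(1,10-phenanthroline)chromate(II)

The 1 barium counter-ion carries a total charge of +2, so each complex ion is 2−.
Ligand charges: 1×1,10-phenanthroline (neutral), 1×cyano (-1 each), 3×iodo (-1 each); total -4. So Cr + (-4) = 2−, giving Cr = +2.
Ligands are named alphabetically: cyano before iodo before phenanthroline.
The complex ion is anionic, so chromium takes the -ate form chromate(II).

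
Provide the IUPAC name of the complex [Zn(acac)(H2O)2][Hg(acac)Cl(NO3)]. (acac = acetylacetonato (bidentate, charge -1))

Both ions are complex: the cation is named first with the plain metal name, the anion second with the -ate form; each ion's ligands are alphabetised independently.
Zinc is always +2 in its complexes; the cation's ligand charges sum to -1, so the complex cation is 1+.
A 1:1 salt means the anion carries the equal and opposite charge, 1−.
Anion: ligand charges sum to -3; for the ion to be 1−, Hg = +2.

(acetylacetonato)diaquazinc(II) (acetylacetonato)chloronitratomercurate(II)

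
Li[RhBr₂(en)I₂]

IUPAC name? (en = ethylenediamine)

The 1 lithium counter-ion carries a total charge of +1, so each complex ion is 1−.
Ligand charges: 2×bromo (-1 each), 1×ethylenediamine (neutral), 2×iodo (-1 each); total -4. So Rh + (-4) = 1−, giving Rh = +3.
Ligands are named alphabetically: bromo before ethylenediamine before iodo.
The complex ion is anionic, so rhodium takes the -ate form rhodate(III).

lithium dibromo(ethylenediamine)diiodorhodate(III)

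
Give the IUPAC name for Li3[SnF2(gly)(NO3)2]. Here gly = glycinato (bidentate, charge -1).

lithium difluoro(glycinato)dinitratostannate(II)

The 3 lithium counter-ions carry a total charge of +3, so each complex ion is 3−.
Ligand charges: 2×nitrato (-1 each), 1×glycinato (-1 each), 2×fluoro (-1 each); total -5. So Sn + (-5) = 3−, giving Sn = +2.
Ligands are named alphabetically: fluoro before glycinato before nitrato.
The complex ion is anionic, so tin takes the -ate form stannate(II).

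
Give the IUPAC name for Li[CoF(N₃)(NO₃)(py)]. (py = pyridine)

The 1 lithium counter-ion carries a total charge of +1, so each complex ion is 1−.
Ligand charges: 1×nitrato (-1 each), 1×pyridine (neutral), 1×azido (-1 each), 1×fluoro (-1 each); total -3. So Co + (-3) = 1−, giving Co = +2.
The complex ion is anionic, so cobalt takes the -ate form cobaltate(II).

lithium azidofluoronitrato(pyridine)cobaltate(II)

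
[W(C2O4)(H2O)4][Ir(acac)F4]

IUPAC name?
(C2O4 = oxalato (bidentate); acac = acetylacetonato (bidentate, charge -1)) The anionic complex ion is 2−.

The complex anion is given as 2−; its ligand charges sum to -5, so Ir = +3.
A 1:1 salt means the cation carries the equal and opposite charge, 2+.
Cation: ligand charges sum to -2; for the ion to be 2+, W = +4.

tetraaquaoxalatotungsten(IV) (acetylacetonato)tetrafluoroiridate(III)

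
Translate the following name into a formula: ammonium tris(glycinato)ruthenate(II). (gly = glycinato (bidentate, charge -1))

Ligands: 3 glycinato (gly, -1). Ligand charge sum = -3.
With Ru in oxidation state +2, the complex ion is [Ru...]^1−.
Charge balance with ammonium (+1) requires 1 complex ion per 1 ammonium.

NH4[Ru(gly)3]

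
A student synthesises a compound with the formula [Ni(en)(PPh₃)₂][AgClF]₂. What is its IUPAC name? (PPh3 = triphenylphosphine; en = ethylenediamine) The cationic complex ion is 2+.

(ethylenediamine)bis(triphenylphosphine)nickel(II) chlorofluoroargentate(I)

Both ions are complex: the cation is named first with the plain metal name, the anion second with the -ate form; each ion's ligands are alphabetised independently.
The complex cation is given as 2+; its ligand charges sum to 0, so Ni = +2.
With 2 anions per cation, each anion must be 2/2 = 1−.
Anion: ligand charges sum to -2; for the ion to be 1−, Ag = +1.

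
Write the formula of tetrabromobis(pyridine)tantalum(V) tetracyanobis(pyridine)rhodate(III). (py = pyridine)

[TaBr4(py)2][Rh(CN)4(py)2]

Cation [Ta…]: ligand charges -4, Ta(V) ⇒ ion charge 1+.
Anion [Rh…]: ligand charges -4, Rh(III) ⇒ ion charge 1−.
One 1+ cation balances one 1− anion.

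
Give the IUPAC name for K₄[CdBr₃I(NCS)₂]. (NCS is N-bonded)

potassium tribromoiododiisothiocyanatocadmate(II)

The 4 potassium counter-ions carry a total charge of +4, so each complex ion is 4−.
Ligand charges: 2×isothiocyanato (-1 each), 3×bromo (-1 each), 1×iodo (-1 each); total -6. So Cd + (-6) = 4−, giving Cd = +2.
The complex ion is anionic, so cadmium takes the -ate form cadmate(II).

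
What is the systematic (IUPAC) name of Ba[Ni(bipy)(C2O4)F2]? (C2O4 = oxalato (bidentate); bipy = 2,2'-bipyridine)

The 1 barium counter-ion carries a total charge of +2, so each complex ion is 2−.
Ligand charges: 1×oxalato (-2 each), 1×2,2'-bipyridine (neutral), 2×fluoro (-1 each); total -4. So Ni + (-4) = 2−, giving Ni = +2.
Ligands are named alphabetically: bipyridine before fluoro before oxalato.
The complex ion is anionic, so nickel takes the -ate form nickelate(II).

barium (2,2'-bipyridine)difluorooxalatonickelate(II)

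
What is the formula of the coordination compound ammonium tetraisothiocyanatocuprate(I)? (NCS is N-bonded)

Ligands: 4 isothiocyanato (NCS, -1). Ligand charge sum = -4.
With Cu in oxidation state +1, the complex ion is [Cu...]^3−.
Charge balance with ammonium (+1) requires 1 complex ion per 3 ammonium.

(NH4)3[Cu(NCS)4]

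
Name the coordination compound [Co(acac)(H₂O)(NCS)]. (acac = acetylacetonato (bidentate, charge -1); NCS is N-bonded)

There is no counter-ion, so the complex is neutral overall.
Ligand charges: 1×aqua (neutral), 1×acetylacetonato (-1 each), 1×isothiocyanato (-1 each); total -2. So Co + (-2) = 0, giving Co = +2.
Ligands are named alphabetically: acetylacetonato before aqua before isothiocyanato.

(acetylacetonato)aquaisothiocyanatocobalt(II)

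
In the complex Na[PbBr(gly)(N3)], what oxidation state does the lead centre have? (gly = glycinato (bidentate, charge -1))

+2

1 sodium outside the brackets (+1 each) → the complex ion is 1−.
Ligand charges: 1×gly = -1; 1×Br = -1; 1×N3 = -1; sum -3.
Pb + (-3) = 1− ⇒ Pb is +2.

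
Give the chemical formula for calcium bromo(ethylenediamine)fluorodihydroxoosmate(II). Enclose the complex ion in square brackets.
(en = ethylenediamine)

Ligands: 1 ethylenediamine (en, neutral), 1 bromo (Br, -1), 1 fluoro (F, -1), 2 hydroxo (OH, -1). Ligand charge sum = -4.
Charge balance with calcium (+2) requires 1 complex ion per 1 calcium.

Ca[OsBr(en)F(OH)2]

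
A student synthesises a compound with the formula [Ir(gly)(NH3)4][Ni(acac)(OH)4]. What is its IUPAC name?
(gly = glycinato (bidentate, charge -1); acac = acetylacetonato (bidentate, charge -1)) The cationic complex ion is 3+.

Both ions are complex: the cation is named first with the plain metal name, the anion second with the -ate form; each ion's ligands are alphabetised independently.
The complex cation is given as 3+; its ligand charges sum to -1, so Ir = +4.
A 1:1 salt means the anion carries the equal and opposite charge, 3−.
Anion: ligand charges sum to -5; for the ion to be 3−, Ni = +2.

tetraammine(glycinato)iridium(IV) (acetylacetonato)tetrahydroxonickelate(II)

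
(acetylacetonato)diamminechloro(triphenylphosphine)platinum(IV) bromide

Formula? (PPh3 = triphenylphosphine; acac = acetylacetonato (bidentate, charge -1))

Ligands: 1 chloro (Cl, -1), 1 triphenylphosphine (PPh3, neutral), 2 ammine (NH3, neutral), 1 acetylacetonato (acac, -1). Ligand charge sum = -2.
With Pt in oxidation state +4, the complex ion is [Pt...]^2+.
Charge balance with bromide (-1) requires 1 complex ion per 2 bromide.

[Pt(acac)Cl(NH3)2(PPh3)]Br2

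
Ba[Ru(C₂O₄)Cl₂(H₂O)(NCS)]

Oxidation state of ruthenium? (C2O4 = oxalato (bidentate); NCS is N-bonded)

1 barium outside the brackets (+2 each) → the complex ion is 2−.
Ligand charges: 1×C2O4 = -2; 2×Cl = -2; 1×NCS = -1; 1×H2O neutral; sum -5.
Ru + (-5) = 2− ⇒ Ru is +3.

+3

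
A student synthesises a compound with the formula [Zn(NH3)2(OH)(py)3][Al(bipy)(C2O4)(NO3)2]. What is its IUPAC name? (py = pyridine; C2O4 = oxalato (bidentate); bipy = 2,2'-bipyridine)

diamminehydroxotris(pyridine)zinc(II) (2,2'-bipyridine)dinitratooxalatoaluminate(III)

Both ions are complex: the cation is named first with the plain metal name, the anion second with the -ate form; each ion's ligands are alphabetised independently.
Aluminium is always +3 in its complexes; the anion's ligand charges sum to -4, so the complex anion is 1−.
A 1:1 salt means the cation carries the equal and opposite charge, 1+.
Cation: ligand charges sum to -1; for the ion to be 1+, Zn = +2.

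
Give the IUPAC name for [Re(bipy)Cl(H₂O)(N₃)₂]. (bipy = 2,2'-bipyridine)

aquadiazido(2,2'-bipyridine)chlororhenium(III)

There is no counter-ion, so the complex is neutral overall.
Ligand charges: 2×azido (-1 each), 1×aqua (neutral), 1×2,2'-bipyridine (neutral), 1×chloro (-1 each); total -3. So Re + (-3) = 0, giving Re = +3.
Ligands are named alphabetically: aqua before azido before bipyridine before chloro.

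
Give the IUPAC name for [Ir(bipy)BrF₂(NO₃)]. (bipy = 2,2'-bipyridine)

There is no counter-ion, so the complex is neutral overall.
Ligand charges: 1×2,2'-bipyridine (neutral), 1×bromo (-1 each), 1×nitrato (-1 each), 2×fluoro (-1 each); total -4. So Ir + (-4) = 0, giving Ir = +4.
Ligands are named alphabetically: bipyridine before bromo before fluoro before nitrato.

(2,2'-bipyridine)bromodifluoronitratoiridium(IV)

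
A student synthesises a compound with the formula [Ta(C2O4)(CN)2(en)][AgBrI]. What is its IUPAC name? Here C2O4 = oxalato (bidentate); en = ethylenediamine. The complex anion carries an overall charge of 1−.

The complex anion is given as 1−; its ligand charges sum to -2, so Ag = +1.
A 1:1 salt means the cation carries the equal and opposite charge, 1+.
Cation: ligand charges sum to -4; for the ion to be 1+, Ta = +5.

dicyano(ethylenediamine)oxalatotantalum(V) bromoiodoargentate(I)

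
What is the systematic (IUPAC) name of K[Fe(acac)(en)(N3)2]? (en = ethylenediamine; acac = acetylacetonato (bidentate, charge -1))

The 1 potassium counter-ion carries a total charge of +1, so each complex ion is 1−.
Ligand charges: 1×ethylenediamine (neutral), 2×azido (-1 each), 1×acetylacetonato (-1 each); total -3. So Fe + (-3) = 1−, giving Fe = +2.
The complex ion is anionic, so iron takes the -ate form ferrate(II).

potassium (acetylacetonato)diazido(ethylenediamine)ferrate(II)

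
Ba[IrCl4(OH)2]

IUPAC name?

barium tetrachlorodihydroxoiridate(IV)

The 1 barium counter-ion carries a total charge of +2, so each complex ion is 2−.
Ligand charges: 2×hydroxo (-1 each), 4×chloro (-1 each); total -6. So Ir + (-6) = 2−, giving Ir = +4.
Ligands are named alphabetically: chloro before hydroxo.
The complex ion is anionic, so iridium takes the -ate form iridate(IV).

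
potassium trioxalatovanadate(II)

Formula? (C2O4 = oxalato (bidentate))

K4[V(C2O4)3]

Ligands: 3 oxalato (C2O4, -2). Ligand charge sum = -6.
With V in oxidation state +2, the complex ion is [V...]^4−.
Charge balance with potassium (+1) requires 1 complex ion per 4 potassium.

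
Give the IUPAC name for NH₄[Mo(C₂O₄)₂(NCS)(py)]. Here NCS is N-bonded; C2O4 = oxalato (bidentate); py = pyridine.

ammonium isothiocyanatodioxalato(pyridine)molybdate(IV)

The 1 ammonium counter-ion carries a total charge of +1, so each complex ion is 1−.
Ligand charges: 1×isothiocyanato (-1 each), 2×oxalato (-2 each), 1×pyridine (neutral); total -5. So Mo + (-5) = 1−, giving Mo = +4.
The complex ion is anionic, so molybdenum takes the -ate form molybdate(IV).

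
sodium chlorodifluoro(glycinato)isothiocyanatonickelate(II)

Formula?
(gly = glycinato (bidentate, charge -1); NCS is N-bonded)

Ligands: 2 fluoro (F, -1), 1 glycinato (gly, -1), 1 chloro (Cl, -1), 1 isothiocyanato (NCS, -1). Ligand charge sum = -5.
Charge balance with sodium (+1) requires 1 complex ion per 3 sodium.

Na3[NiClF2(gly)(NCS)]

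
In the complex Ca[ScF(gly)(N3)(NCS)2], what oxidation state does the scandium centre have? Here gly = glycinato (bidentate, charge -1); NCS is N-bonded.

1 calcium outside the brackets (+2 each) → the complex ion is 2−.
Ligand charges: 1×N3 = -1; 1×gly = -1; 2×NCS = -2; 1×F = -1; sum -5.
Sc + (-5) = 2− ⇒ Sc is +3.

+3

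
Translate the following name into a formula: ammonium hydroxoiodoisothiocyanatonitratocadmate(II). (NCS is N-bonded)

(NH4)2[CdI(NCS)(NO3)(OH)]

Ligands: 1 iodo (I, -1), 1 nitrato (NO3, -1), 1 hydroxo (OH, -1), 1 isothiocyanato (NCS, -1). Ligand charge sum = -4.
With Cd in oxidation state +2, the complex ion is [Cd...]^2−.
Charge balance with ammonium (+1) requires 1 complex ion per 2 ammonium.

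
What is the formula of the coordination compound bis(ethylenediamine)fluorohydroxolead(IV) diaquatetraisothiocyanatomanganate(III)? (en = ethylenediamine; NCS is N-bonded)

Cation [Pb…]: ligand charges -2, Pb(IV) ⇒ ion charge 2+.
Anion [Mn…]: ligand charges -4, Mn(III) ⇒ ion charge 1−.
One 2+ cation requires 2 of the 1− anion.

[Pb(en)2F(OH)][Mn(H2O)2(NCS)4]2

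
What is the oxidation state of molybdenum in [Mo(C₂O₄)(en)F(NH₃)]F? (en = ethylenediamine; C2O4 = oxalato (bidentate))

1 fluoride outside the brackets (-1 each) → the complex ion is 1+.
Ligand charges: 1×en neutral; 1×F = -1; 1×NH3 neutral; 1×C2O4 = -2; sum -3.
Mo + (-3) = 1+ ⇒ Mo is +4.

+4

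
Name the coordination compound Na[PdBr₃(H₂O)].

sodium aquatribromopalladate(II)

The 1 sodium counter-ion carries a total charge of +1, so each complex ion is 1−.
Ligand charges: 3×bromo (-1 each), 1×aqua (neutral); total -3. So Pd + (-3) = 1−, giving Pd = +2.
Ligands are named alphabetically: aqua before bromo.
The complex ion is anionic, so palladium takes the -ate form palladate(II).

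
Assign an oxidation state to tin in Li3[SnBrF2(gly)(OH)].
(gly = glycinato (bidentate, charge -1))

+2

3 lithium outside the brackets (+1 each) → the complex ion is 3−.
Ligand charges: 1×Br = -1; 1×gly = -1; 2×F = -2; 1×OH = -1; sum -5.
Sn + (-5) = 3− ⇒ Sn is +2.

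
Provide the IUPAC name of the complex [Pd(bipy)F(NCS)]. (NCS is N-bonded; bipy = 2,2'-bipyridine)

(2,2'-bipyridine)fluoroisothiocyanatopalladium(II)

There is no counter-ion, so the complex is neutral overall.
Ligand charges: 1×isothiocyanato (-1 each), 1×fluoro (-1 each), 1×2,2'-bipyridine (neutral); total -2. So Pd + (-2) = 0, giving Pd = +2.
Ligands are named alphabetically: bipyridine before fluoro before isothiocyanato.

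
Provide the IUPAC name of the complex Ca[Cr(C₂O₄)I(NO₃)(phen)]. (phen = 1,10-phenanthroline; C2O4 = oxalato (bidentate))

calcium iodonitratooxalato(1,10-phenanthroline)chromate(II)

The 1 calcium counter-ion carries a total charge of +2, so each complex ion is 2−.
Ligand charges: 1×iodo (-1 each), 1×1,10-phenanthroline (neutral), 1×nitrato (-1 each), 1×oxalato (-2 each); total -4. So Cr + (-4) = 2−, giving Cr = +2.
The complex ion is anionic, so chromium takes the -ate form chromate(II).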